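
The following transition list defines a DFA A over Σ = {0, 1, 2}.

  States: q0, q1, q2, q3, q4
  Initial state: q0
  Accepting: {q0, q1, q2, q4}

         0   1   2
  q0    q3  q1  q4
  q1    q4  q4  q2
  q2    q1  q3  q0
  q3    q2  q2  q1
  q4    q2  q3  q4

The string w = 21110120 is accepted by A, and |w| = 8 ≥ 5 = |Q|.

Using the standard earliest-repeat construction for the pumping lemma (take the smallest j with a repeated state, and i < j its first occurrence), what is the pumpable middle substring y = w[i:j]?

11

State sequence: q0 -2-> q4 -1-> q3 -1-> q2 -1-> q3 -0-> q2 -1-> q3 -2-> q1 -0-> q4
First repeat at step 4: q3 was already visited.

So i = 2, j = 4, giving x = w[0:2] = 21, y = w[2:4] = 11, z = w[4:8] = 0120.
Check: |xy| = 4 ≤ 5 and |y| = 2 ≥ 1. Reading y takes A from q3 back to q3, so every xyⁱz is accepted.
The DFA has 5 states, so the proof of the pumping lemma guarantees a repeated state among the first 5+1 visited; the segment between the two visits is the pumpable y.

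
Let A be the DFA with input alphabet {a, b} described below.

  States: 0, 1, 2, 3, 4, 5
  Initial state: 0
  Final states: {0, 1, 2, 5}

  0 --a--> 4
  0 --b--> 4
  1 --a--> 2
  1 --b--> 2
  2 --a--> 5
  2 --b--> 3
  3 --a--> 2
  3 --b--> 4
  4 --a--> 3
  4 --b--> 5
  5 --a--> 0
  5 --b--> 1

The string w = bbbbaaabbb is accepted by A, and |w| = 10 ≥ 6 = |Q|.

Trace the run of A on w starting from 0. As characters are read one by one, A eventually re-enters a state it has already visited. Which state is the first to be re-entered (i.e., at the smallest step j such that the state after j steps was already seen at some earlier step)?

5

Run of A on w = b b b b a a a b b b:
  step 0: 0  (start)
  step 1: 4  (read b: 0→4)
  step 2: 5  (read b: 4→5)
  step 3: 1  (read b: 5→1)
  step 4: 2  (read b: 1→2)
  step 5: 5  (read a: 2→5)   ← first repeat (5 seen earlier)
  step 6: 0  (read a: 5→0)
  step 7: 4  (read a: 0→4)
  step 8: 5  (read b: 4→5)
  step 9: 1  (read b: 5→1)
  step 10: 2  (read b: 1→2)

The earliest repeat is at step j = 5: A is in 5, which it already visited at step i = 2.
The DFA has 6 states, so the proof of the pumping lemma guarantees a repeated state among the first 6+1 visited; the segment between the two visits is the pumpable y.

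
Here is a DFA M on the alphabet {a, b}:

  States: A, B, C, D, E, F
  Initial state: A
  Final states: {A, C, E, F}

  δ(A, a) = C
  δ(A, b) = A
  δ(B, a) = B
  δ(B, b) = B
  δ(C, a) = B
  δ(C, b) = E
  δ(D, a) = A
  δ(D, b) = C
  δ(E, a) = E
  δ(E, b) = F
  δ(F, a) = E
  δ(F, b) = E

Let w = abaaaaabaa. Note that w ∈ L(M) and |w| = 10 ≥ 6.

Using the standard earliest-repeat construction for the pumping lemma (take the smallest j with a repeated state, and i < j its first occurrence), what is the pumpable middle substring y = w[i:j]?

a

Run of M on w = a b a a a a a b a a:
  step 0: A  (start)
  step 1: C  (read a: A→C)
  step 2: E  (read b: C→E)
  step 3: E  (read a: E→E)   ← first repeat (E seen earlier)
  step 4: E  (read a: E→E)
  step 5: E  (read a: E→E)
  step 6: E  (read a: E→E)
  step 7: E  (read a: E→E)
  step 8: F  (read b: E→F)
  step 9: E  (read a: F→E)
  step 10: E  (read a: E→E)

So i = 2, j = 3, giving x = w[0:2] = ab, y = w[2:3] = a, z = w[3:10] = aaaabaa.
Check: |xy| = 3 ≤ 6 and |y| = 1 ≥ 1. Reading y takes M from E back to E, so every xyⁱz is accepted.
Since M has 6 states, any run of length ≥ 6 visits 6+1 states, so by pigeonhole some state repeats within the first 6 steps — that repeat gives the pumpable loop.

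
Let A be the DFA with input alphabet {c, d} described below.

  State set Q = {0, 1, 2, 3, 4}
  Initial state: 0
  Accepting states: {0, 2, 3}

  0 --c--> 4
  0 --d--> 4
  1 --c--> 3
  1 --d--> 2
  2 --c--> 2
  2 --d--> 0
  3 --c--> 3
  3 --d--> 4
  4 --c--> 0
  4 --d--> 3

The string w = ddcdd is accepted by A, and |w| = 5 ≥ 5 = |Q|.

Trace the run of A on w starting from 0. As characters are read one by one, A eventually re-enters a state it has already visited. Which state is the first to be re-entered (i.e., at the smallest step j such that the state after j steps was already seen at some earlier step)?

3

Run of A on w = d d c d d:
  step 0: 0  (start)
  step 1: 4  (read d: 0→4)
  step 2: 3  (read d: 4→3)
  step 3: 3  (read c: 3→3)   ← first repeat (3 seen earlier)
  step 4: 4  (read d: 3→4)
  step 5: 3  (read d: 4→3)

The earliest repeat is at step j = 3: A is in 3, which it already visited at step i = 2.
With |Q| = 5, pigeonhole forces a state repeat no later than step 5; the substring read between the first and second visits to that state can be pumped.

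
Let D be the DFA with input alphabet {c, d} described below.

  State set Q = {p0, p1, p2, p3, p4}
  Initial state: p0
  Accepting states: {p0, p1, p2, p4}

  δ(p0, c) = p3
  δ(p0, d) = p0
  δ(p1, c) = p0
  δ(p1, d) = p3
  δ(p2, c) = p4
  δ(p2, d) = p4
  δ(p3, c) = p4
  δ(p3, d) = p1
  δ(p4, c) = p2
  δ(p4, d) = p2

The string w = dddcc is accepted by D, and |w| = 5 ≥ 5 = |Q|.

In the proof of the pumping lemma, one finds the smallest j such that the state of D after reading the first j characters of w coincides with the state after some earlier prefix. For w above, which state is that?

State sequence: p0 -d-> p0 -d-> p0 -d-> p0 -c-> p3 -c-> p4
First repeat at step 1: p0 was already visited.

The earliest repeat is at step j = 1: D is in p0, which it already visited at step i = 0.

p0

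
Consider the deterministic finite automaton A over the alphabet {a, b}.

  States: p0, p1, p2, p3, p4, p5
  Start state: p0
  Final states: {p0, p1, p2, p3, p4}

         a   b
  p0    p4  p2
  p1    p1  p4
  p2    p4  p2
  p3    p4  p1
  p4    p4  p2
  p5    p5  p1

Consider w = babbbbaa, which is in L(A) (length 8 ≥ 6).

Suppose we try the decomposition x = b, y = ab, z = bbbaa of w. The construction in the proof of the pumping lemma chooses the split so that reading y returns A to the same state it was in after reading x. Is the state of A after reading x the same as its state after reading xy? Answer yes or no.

State sequence: p0 -b-> p2 -a-> p4 -b-> p2

After x (step 1): p2. After xy (step 3): p2.
They match, so y = ab drives A around a cycle from p2 back to itself; pumping y any number of times keeps A in p2 before reading z, and xyⁱz ∈ L(A) for every i ≥ 0.

yes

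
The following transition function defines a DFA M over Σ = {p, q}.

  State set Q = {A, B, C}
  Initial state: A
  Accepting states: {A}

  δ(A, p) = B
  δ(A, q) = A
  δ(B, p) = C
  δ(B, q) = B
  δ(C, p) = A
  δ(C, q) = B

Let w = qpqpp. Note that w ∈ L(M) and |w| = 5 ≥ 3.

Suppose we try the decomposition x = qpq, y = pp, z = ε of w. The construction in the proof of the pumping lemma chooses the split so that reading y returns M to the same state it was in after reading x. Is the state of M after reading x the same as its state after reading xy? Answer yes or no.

Run of M on the first 5 characters of w = q p q p p:
  step 0: A  (start)
  step 1: A  (read q: A→A)
  step 2: B  (read p: A→B)
  step 3: B  (read q: B→B)
  step 4: C  (read p: B→C)
  step 5: A  (read p: C→A)

After x (step 3): B. After xy (step 5): A.
They differ (B ≠ A), so y is not a cycle from the state after x; this split is not the one the pumping-lemma construction produces, and pumping y need not keep the string in L(M).

no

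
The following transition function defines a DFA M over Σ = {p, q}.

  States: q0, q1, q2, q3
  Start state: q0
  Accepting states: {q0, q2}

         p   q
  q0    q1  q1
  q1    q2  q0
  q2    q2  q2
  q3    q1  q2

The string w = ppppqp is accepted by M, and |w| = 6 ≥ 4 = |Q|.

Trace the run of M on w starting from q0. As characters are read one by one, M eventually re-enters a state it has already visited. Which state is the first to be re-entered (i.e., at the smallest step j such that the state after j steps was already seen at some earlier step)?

Run of M on w = p p p p q p:
  step 0: q0  (start)
  step 1: q1  (read p: q0→q1)
  step 2: q2  (read p: q1→q2)
  step 3: q2  (read p: q2→q2)   ← first repeat (q2 seen earlier)
  step 4: q2  (read p: q2→q2)
  step 5: q2  (read q: q2→q2)
  step 6: q2  (read p: q2→q2)

The earliest repeat is at step j = 3: M is in q2, which it already visited at step i = 2.
Pumping length from the standard proof: p = 4 (the number of states). The repeated state found above gives |xy| = j ≤ 4 and |y| = j − i ≥ 1.

q2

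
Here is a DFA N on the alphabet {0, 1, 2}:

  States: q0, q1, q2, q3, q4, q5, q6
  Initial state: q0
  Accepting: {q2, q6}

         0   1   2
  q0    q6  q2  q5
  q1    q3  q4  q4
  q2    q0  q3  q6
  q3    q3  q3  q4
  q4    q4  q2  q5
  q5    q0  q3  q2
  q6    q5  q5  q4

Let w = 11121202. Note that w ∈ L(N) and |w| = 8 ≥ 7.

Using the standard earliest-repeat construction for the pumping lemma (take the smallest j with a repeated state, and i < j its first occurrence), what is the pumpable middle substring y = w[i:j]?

Run of N on w = 1 1 1 2 1 2 0 2:
  step 0: q0  (start)
  step 1: q2  (read 1: q0→q2)
  step 2: q3  (read 1: q2→q3)
  step 3: q3  (read 1: q3→q3)   ← first repeat (q3 seen earlier)
  step 4: q4  (read 2: q3→q4)
  step 5: q2  (read 1: q4→q2)
  step 6: q6  (read 2: q2→q6)
  step 7: q5  (read 0: q6→q5)
  step 8: q2  (read 2: q5→q2)

So i = 2, j = 3, giving x = w[0:2] = 11, y = w[2:3] = 1, z = w[3:8] = 21202.
Check: |xy| = 3 ≤ 7 and |y| = 1 ≥ 1. Reading y takes N from q3 back to q3, so every xyⁱz is accepted.
Pumping length from the standard proof: p = 7 (the number of states). The repeated state found above gives |xy| = j ≤ 7 and |y| = j − i ≥ 1.

1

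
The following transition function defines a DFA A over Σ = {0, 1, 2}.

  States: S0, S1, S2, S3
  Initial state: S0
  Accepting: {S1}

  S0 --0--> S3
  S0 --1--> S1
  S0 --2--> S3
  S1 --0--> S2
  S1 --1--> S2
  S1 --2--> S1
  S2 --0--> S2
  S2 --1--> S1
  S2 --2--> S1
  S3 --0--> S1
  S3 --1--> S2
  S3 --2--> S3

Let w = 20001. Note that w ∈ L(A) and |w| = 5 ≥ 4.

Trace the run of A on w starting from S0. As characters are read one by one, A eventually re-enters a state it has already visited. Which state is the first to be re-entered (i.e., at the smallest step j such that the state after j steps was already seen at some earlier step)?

S2

State sequence: S0 -2-> S3 -0-> S1 -0-> S2 -0-> S2 -1-> S1
First repeat at step 4: S2 was already visited.

The earliest repeat is at step j = 4: A is in S2, which it already visited at step i = 3.
Since A has 4 states, any run of length ≥ 4 visits 4+1 states, so by pigeonhole some state repeats within the first 4 steps — that repeat gives the pumpable loop.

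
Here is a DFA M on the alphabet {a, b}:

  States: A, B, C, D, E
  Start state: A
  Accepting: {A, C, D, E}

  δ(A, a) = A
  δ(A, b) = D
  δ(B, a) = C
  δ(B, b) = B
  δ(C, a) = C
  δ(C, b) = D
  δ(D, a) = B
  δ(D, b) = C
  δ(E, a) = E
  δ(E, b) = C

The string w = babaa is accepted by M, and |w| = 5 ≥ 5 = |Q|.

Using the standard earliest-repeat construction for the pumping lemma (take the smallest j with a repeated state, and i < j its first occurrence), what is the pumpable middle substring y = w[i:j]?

State sequence: A -b-> D -a-> B -b-> B -a-> C -a-> C
First repeat at step 3: B was already visited.

So i = 2, j = 3, giving x = w[0:2] = ba, y = w[2:3] = b, z = w[3:5] = aa.
Check: |xy| = 3 ≤ 5 and |y| = 1 ≥ 1. Reading y takes M from B back to B, so every xyⁱz is accepted.

b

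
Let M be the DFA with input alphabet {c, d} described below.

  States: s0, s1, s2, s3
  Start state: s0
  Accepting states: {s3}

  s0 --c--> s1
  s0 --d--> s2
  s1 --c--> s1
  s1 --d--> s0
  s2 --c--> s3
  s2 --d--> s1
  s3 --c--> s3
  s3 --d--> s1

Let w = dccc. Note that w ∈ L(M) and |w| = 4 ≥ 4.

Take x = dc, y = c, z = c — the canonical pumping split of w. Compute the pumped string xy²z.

dcccc

xy^2z = dc·c·c·c = dcccc.
Reading y = c takes M from s3 back to s3, so after x·y·y the machine is still in s3, and z then leads to the accepting state s3. Hence dcccc ∈ L(M).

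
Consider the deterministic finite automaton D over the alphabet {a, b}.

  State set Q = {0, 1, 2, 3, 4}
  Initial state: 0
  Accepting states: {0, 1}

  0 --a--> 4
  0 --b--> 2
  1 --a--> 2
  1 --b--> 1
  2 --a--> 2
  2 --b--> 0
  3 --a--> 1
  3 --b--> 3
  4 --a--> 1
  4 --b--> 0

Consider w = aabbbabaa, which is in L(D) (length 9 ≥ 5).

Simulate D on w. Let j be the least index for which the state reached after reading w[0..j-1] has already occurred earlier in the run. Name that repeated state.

Run of D on w = a a b b b a b a a:
  step 0: 0  (start)
  step 1: 4  (read a: 0→4)
  step 2: 1  (read a: 4→1)
  step 3: 1  (read b: 1→1)   ← first repeat (1 seen earlier)
  step 4: 1  (read b: 1→1)
  step 5: 1  (read b: 1→1)
  step 6: 2  (read a: 1→2)
  step 7: 0  (read b: 2→0)
  step 8: 4  (read a: 0→4)
  step 9: 1  (read a: 4→1)

The earliest repeat is at step j = 3: D is in 1, which it already visited at step i = 2.

1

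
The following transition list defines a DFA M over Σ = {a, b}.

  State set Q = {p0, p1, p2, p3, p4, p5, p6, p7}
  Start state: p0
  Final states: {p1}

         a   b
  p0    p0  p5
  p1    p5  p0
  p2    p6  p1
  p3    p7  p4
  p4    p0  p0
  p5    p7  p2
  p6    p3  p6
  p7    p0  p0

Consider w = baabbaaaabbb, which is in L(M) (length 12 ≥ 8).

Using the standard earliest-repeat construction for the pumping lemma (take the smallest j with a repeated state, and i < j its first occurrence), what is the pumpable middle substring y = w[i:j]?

baa

Run of M on w = b a a b b a a a a b b b:
  step 0: p0  (start)
  step 1: p5  (read b: p0→p5)
  step 2: p7  (read a: p5→p7)
  step 3: p0  (read a: p7→p0)   ← first repeat (p0 seen earlier)
  step 4: p5  (read b: p0→p5)
  step 5: p2  (read b: p5→p2)
  step 6: p6  (read a: p2→p6)
  step 7: p3  (read a: p6→p3)
  step 8: p7  (read a: p3→p7)
  step 9: p0  (read a: p7→p0)
  step 10: p5  (read b: p0→p5)
  step 11: p2  (read b: p5→p2)
  step 12: p1  (read b: p2→p1)

So i = 0, j = 3, giving x = w[0:0] = ε, y = w[0:3] = baa, z = w[3:12] = bbaaaabbb.
Check: |xy| = 3 ≤ 8 and |y| = 3 ≥ 1. Reading y takes M from p0 back to p0, so every xyⁱz is accepted.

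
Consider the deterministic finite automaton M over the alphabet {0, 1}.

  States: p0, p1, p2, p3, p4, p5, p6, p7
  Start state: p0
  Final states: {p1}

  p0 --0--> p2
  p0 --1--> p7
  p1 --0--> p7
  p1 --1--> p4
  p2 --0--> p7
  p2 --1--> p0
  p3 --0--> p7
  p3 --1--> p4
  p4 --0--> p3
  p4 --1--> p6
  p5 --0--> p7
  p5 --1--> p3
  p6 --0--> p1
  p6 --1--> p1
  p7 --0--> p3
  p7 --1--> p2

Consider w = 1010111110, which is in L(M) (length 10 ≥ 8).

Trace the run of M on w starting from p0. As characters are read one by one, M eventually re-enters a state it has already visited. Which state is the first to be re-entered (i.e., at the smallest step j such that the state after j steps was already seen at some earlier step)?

p3

State sequence: p0 -1-> p7 -0-> p3 -1-> p4 -0-> p3 -1-> p4 -1-> p6 -1-> p1 -1-> p4 -1-> p6 -0-> p1
First repeat at step 4: p3 was already visited.

The earliest repeat is at step j = 4: M is in p3, which it already visited at step i = 2.
With |Q| = 8, pigeonhole forces a state repeat no later than step 8; the substring read between the first and second visits to that state can be pumped.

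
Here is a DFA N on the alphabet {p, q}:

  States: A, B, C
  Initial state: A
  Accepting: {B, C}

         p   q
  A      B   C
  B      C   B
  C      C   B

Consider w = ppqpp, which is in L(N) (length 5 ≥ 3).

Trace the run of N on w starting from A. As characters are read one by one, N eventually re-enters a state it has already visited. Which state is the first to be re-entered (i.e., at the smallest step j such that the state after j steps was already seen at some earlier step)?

B

Run of N on w = p p q p p:
  step 0: A  (start)
  step 1: B  (read p: A→B)
  step 2: C  (read p: B→C)
  step 3: B  (read q: C→B)   ← first repeat (B seen earlier)
  step 4: C  (read p: B→C)
  step 5: C  (read p: C→C)

The earliest repeat is at step j = 3: N is in B, which it already visited at step i = 1.
The DFA has 3 states, so the proof of the pumping lemma guarantees a repeated state among the first 3+1 visited; the segment between the two visits is the pumpable y.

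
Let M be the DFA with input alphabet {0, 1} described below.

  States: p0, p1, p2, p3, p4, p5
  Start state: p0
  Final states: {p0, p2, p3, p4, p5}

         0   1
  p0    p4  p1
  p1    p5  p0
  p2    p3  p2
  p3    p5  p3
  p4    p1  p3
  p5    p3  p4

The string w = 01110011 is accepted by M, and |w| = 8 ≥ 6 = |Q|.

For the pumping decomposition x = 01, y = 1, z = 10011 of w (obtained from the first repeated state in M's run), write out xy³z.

0111110011

xy^3z = 01·1·1·1·10011 = 0111110011.
Reading y = 1 takes M from p3 back to p3, so after x·y·y·y the machine is still in p3, and z then leads to the accepting state p3. Hence 0111110011 ∈ L(M).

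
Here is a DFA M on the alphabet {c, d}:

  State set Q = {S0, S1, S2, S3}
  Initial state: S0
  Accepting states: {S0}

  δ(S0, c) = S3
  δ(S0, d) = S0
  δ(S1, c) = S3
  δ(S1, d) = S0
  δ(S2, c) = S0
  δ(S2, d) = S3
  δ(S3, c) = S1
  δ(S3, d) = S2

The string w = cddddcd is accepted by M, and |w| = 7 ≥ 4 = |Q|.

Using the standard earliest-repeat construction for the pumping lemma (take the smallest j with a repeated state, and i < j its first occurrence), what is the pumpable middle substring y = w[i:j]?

State sequence: S0 -c-> S3 -d-> S2 -d-> S3 -d-> S2 -d-> S3 -c-> S1 -d-> S0
First repeat at step 3: S3 was already visited.

So i = 1, j = 3, giving x = w[0:1] = c, y = w[1:3] = dd, z = w[3:7] = ddcd.
Check: |xy| = 3 ≤ 4 and |y| = 2 ≥ 1. Reading y takes M from S3 back to S3, so every xyⁱz is accepted.
Since M has 4 states, any run of length ≥ 4 visits 4+1 states, so by pigeonhole some state repeats within the first 4 steps — that repeat gives the pumpable loop.

dd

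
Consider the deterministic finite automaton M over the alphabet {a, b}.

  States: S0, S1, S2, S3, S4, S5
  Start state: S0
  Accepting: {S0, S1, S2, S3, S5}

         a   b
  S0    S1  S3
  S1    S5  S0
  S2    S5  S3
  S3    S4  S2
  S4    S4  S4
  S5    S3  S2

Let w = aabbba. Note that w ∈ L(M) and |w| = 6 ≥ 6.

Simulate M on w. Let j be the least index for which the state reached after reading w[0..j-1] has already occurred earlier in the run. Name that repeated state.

S2

Run of M on w = a a b b b a:
  step 0: S0  (start)
  step 1: S1  (read a: S0→S1)
  step 2: S5  (read a: S1→S5)
  step 3: S2  (read b: S5→S2)
  step 4: S3  (read b: S2→S3)
  step 5: S2  (read b: S3→S2)   ← first repeat (S2 seen earlier)
  step 6: S5  (read a: S2→S5)

The earliest repeat is at step j = 5: M is in S2, which it already visited at step i = 3.
The DFA has 6 states, so the proof of the pumping lemma guarantees a repeated state among the first 6+1 visited; the segment between the two visits is the pumpable y.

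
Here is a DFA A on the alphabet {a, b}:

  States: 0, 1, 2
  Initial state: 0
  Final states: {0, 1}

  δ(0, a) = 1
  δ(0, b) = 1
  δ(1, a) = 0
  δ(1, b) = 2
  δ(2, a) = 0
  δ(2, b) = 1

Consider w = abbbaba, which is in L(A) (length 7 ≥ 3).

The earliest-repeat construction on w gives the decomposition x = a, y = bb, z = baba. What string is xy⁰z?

ababa

xy⁰z = xz = a·baba = ababa.
Reading y = bb takes A from 1 back to 1, so after x the machine is still in 1, and z then leads to the accepting state 0. Hence ababa ∈ L(A).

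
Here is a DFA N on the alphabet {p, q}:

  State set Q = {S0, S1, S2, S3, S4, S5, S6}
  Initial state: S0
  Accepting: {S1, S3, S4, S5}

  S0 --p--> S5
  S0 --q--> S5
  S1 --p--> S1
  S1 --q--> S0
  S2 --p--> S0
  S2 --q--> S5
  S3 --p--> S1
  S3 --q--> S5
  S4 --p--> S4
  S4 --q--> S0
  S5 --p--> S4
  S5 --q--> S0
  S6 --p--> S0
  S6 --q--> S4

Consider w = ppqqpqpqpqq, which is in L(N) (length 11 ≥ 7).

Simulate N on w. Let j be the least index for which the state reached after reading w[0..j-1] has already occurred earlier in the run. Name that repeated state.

S0

State sequence: S0 -p-> S5 -p-> S4 -q-> S0 -q-> S5 -p-> S4 -q-> S0 -p-> S5 -q-> S0 -p-> S5 -q-> S0 -q-> S5
First repeat at step 3: S0 was already visited.

The earliest repeat is at step j = 3: N is in S0, which it already visited at step i = 0.
Since N has 7 states, any run of length ≥ 7 visits 7+1 states, so by pigeonhole some state repeats within the first 7 steps — that repeat gives the pumpable loop.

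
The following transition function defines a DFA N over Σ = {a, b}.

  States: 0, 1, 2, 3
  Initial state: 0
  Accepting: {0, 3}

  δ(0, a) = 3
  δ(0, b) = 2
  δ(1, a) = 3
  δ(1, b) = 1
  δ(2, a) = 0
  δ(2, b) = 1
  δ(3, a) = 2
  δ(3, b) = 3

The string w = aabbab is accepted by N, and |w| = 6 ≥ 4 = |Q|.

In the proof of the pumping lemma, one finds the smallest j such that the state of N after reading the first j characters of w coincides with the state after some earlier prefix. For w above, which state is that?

1

State sequence: 0 -a-> 3 -a-> 2 -b-> 1 -b-> 1 -a-> 3 -b-> 3
First repeat at step 4: 1 was already visited.

The earliest repeat is at step j = 4: N is in 1, which it already visited at step i = 3.
Pumping length from the standard proof: p = 4 (the number of states). The repeated state found above gives |xy| = j ≤ 4 and |y| = j − i ≥ 1.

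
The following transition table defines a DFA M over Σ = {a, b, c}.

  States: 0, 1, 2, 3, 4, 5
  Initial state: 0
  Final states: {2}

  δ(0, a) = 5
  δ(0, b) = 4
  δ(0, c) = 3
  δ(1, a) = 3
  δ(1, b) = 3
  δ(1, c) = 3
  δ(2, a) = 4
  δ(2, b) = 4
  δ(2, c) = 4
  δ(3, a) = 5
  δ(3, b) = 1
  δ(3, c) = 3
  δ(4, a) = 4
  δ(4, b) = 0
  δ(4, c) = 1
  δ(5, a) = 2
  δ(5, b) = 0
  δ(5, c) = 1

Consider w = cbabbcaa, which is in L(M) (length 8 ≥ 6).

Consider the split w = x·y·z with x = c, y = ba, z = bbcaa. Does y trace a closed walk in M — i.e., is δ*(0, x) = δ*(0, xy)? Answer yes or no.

yes

Run of M on the first 3 characters of w = c b a:
  step 0: 0  (start)
  step 1: 3  (read c: 0→3)
  step 2: 1  (read b: 3→1)
  step 3: 3  (read a: 1→3)

After x (step 1): 3. After xy (step 3): 3.
They match, so y = ba drives M around a cycle from 3 back to itself; pumping y any number of times keeps M in 3 before reading z, and xyⁱz ∈ L(M) for every i ≥ 0.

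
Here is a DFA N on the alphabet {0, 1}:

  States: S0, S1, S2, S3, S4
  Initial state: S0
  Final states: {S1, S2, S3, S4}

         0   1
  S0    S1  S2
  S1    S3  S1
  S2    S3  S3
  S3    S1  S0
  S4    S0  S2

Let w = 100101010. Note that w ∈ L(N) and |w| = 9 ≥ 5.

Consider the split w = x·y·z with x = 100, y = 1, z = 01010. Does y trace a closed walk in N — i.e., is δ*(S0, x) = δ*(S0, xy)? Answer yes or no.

State sequence: S0 -1-> S2 -0-> S3 -0-> S1 -1-> S1

After x (step 3): S1. After xy (step 4): S1.
They match, so y = 1 drives N around a cycle from S1 back to itself; pumping y any number of times keeps N in S1 before reading z, and xyⁱz ∈ L(N) for every i ≥ 0.

yes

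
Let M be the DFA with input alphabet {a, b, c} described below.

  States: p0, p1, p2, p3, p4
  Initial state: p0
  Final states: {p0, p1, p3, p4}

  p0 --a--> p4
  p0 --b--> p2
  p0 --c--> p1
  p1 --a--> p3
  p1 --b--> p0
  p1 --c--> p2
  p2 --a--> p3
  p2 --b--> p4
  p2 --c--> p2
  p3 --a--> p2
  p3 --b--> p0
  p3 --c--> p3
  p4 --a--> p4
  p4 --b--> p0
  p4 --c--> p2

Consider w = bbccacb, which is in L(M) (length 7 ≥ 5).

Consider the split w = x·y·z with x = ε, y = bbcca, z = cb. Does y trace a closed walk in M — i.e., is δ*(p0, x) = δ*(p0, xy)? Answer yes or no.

State sequence: p0 -b-> p2 -b-> p4 -c-> p2 -c-> p2 -a-> p3

After x (step 0): p0. After xy (step 5): p3.
They differ (p0 ≠ p3), so y is not a cycle from the state after x; this split is not the one the pumping-lemma construction produces, and pumping y need not keep the string in L(M).

no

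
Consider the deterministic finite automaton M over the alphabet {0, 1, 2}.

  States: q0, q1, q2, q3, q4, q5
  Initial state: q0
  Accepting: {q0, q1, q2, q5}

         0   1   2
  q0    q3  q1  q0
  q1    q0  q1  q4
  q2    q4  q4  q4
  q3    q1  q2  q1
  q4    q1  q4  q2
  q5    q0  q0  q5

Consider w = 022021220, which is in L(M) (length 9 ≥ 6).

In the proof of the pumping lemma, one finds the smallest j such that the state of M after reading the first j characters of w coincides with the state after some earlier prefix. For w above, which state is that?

q1

Run of M on w = 0 2 2 0 2 1 2 2 0:
  step 0: q0  (start)
  step 1: q3  (read 0: q0→q3)
  step 2: q1  (read 2: q3→q1)
  step 3: q4  (read 2: q1→q4)
  step 4: q1  (read 0: q4→q1)   ← first repeat (q1 seen earlier)
  step 5: q4  (read 2: q1→q4)
  step 6: q4  (read 1: q4→q4)
  step 7: q2  (read 2: q4→q2)
  step 8: q4  (read 2: q2→q4)
  step 9: q1  (read 0: q4→q1)

The earliest repeat is at step j = 4: M is in q1, which it already visited at step i = 2.
Since M has 6 states, any run of length ≥ 6 visits 6+1 states, so by pigeonhole some state repeats within the first 6 steps — that repeat gives the pumpable loop.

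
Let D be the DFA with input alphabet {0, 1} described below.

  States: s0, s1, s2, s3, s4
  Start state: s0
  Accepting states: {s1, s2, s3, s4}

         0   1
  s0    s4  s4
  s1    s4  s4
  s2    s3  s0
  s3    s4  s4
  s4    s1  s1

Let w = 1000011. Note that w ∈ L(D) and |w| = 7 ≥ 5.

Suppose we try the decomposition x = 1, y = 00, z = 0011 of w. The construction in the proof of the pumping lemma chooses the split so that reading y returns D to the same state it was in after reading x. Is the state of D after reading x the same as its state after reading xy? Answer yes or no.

State sequence: s0 -1-> s4 -0-> s1 -0-> s4

After x (step 1): s4. After xy (step 3): s4.
They match, so y = 00 drives D around a cycle from s4 back to itself; pumping y any number of times keeps D in s4 before reading z, and xyⁱz ∈ L(D) for every i ≥ 0.

yes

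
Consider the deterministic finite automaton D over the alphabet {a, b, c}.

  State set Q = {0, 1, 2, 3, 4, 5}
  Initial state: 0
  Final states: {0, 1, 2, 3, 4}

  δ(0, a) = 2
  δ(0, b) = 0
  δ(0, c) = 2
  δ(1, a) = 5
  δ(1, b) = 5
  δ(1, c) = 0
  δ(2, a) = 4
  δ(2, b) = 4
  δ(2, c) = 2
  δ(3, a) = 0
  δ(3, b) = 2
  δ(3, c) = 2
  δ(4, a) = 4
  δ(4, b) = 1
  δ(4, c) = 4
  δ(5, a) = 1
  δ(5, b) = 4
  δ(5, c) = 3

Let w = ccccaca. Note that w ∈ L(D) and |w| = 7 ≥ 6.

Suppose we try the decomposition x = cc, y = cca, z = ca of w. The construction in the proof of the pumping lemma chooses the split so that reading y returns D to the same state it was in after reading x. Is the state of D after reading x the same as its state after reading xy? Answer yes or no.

no

State sequence: 0 -c-> 2 -c-> 2 -c-> 2 -c-> 2 -a-> 4

After x (step 2): 2. After xy (step 5): 4.
They differ (2 ≠ 4), so y is not a cycle from the state after x; this split is not the one the pumping-lemma construction produces, and pumping y need not keep the string in L(D).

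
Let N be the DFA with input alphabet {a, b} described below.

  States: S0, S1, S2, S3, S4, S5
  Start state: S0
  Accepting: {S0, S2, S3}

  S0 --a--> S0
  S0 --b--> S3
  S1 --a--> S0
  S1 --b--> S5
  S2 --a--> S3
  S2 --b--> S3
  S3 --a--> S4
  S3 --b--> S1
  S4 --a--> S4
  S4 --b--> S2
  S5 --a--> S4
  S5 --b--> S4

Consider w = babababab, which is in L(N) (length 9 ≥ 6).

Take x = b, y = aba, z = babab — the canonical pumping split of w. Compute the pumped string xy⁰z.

bbabab

xy⁰z = xz = b·babab = bbabab.
Reading y = aba takes N from S3 back to S3, so after x the machine is still in S3, and z then leads to the accepting state S2. Hence bbabab ∈ L(N).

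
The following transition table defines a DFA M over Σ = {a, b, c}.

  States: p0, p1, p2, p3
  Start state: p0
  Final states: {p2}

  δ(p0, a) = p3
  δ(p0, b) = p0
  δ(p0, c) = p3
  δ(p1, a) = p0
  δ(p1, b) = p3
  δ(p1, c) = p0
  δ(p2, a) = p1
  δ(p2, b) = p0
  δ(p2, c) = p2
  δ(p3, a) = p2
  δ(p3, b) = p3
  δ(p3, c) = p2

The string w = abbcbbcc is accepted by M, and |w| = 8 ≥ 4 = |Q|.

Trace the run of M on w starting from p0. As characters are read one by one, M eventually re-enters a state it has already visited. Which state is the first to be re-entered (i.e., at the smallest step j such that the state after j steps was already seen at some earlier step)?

p3

Run of M on w = a b b c b b c c:
  step 0: p0  (start)
  step 1: p3  (read a: p0→p3)
  step 2: p3  (read b: p3→p3)   ← first repeat (p3 seen earlier)
  step 3: p3  (read b: p3→p3)
  step 4: p2  (read c: p3→p2)
  step 5: p0  (read b: p2→p0)
  step 6: p0  (read b: p0→p0)
  step 7: p3  (read c: p0→p3)
  step 8: p2  (read c: p3→p2)

The earliest repeat is at step j = 2: M is in p3, which it already visited at step i = 1.
The DFA has 4 states, so the proof of the pumping lemma guarantees a repeated state among the first 4+1 visited; the segment between the two visits is the pumpable y.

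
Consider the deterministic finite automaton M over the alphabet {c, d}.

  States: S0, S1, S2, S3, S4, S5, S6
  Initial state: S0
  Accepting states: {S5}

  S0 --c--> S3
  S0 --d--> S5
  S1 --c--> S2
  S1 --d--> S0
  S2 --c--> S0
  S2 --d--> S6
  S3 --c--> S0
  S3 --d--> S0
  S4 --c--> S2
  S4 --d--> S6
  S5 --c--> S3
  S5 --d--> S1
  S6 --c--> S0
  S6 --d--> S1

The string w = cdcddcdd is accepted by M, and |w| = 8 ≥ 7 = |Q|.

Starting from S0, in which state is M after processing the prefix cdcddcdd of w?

State sequence: S0 -c-> S3 -d-> S0 -c-> S3 -d-> S0 -d-> S5 -c-> S3 -d-> S0 -d-> S5

After reading 8 characters, M is in state S5.

S5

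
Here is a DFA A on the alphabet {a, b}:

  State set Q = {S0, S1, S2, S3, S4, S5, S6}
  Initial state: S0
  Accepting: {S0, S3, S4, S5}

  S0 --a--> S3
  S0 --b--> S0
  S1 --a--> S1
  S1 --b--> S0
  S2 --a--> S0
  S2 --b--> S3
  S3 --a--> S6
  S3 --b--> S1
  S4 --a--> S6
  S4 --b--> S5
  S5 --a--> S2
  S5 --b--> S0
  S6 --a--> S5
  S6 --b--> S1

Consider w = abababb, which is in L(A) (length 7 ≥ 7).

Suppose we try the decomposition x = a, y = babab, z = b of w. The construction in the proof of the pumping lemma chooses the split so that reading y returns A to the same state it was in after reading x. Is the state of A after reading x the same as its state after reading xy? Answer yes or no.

no

State sequence: S0 -a-> S3 -b-> S1 -a-> S1 -b-> S0 -a-> S3 -b-> S1

After x (step 1): S3. After xy (step 6): S1.
They differ (S3 ≠ S1), so y is not a cycle from the state after x; this split is not the one the pumping-lemma construction produces, and pumping y need not keep the string in L(A).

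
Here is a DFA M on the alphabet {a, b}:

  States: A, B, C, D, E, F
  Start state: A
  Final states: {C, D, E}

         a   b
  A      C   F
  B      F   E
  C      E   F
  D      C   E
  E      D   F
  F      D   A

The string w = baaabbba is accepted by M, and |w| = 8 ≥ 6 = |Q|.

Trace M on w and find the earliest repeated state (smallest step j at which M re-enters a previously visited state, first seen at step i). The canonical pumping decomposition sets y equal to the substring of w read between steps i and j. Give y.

aaab

Run of M on w = b a a a b b b a:
  step 0: A  (start)
  step 1: F  (read b: A→F)
  step 2: D  (read a: F→D)
  step 3: C  (read a: D→C)
  step 4: E  (read a: C→E)
  step 5: F  (read b: E→F)   ← first repeat (F seen earlier)
  step 6: A  (read b: F→A)
  step 7: F  (read b: A→F)
  step 8: D  (read a: F→D)

So i = 1, j = 5, giving x = w[0:1] = b, y = w[1:5] = aaab, z = w[5:8] = bba.
Check: |xy| = 5 ≤ 6 and |y| = 4 ≥ 1. Reading y takes M from F back to F, so every xyⁱz is accepted.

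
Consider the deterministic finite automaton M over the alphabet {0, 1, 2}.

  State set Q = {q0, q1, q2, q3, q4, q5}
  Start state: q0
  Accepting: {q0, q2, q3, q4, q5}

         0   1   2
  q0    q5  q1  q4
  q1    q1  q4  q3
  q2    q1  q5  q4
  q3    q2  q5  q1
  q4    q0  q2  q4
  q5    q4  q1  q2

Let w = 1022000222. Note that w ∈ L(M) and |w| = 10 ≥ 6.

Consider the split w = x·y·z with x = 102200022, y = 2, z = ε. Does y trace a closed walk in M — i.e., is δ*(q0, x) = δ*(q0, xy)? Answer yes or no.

no

State sequence: q0 -1-> q1 -0-> q1 -2-> q3 -2-> q1 -0-> q1 -0-> q1 -0-> q1 -2-> q3 -2-> q1 -2-> q3

After x (step 9): q1. After xy (step 10): q3.
They differ (q1 ≠ q3), so y is not a cycle from the state after x; this split is not the one the pumping-lemma construction produces, and pumping y need not keep the string in L(M).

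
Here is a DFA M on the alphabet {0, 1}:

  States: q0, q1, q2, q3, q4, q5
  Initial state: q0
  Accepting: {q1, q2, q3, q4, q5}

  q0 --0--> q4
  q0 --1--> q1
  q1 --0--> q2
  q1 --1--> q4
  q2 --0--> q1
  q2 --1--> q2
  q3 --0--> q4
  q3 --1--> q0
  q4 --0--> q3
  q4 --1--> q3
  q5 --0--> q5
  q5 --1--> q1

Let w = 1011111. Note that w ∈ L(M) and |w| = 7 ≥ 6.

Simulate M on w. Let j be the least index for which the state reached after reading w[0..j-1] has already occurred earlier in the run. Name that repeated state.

q2

Run of M on w = 1 0 1 1 1 1 1:
  step 0: q0  (start)
  step 1: q1  (read 1: q0→q1)
  step 2: q2  (read 0: q1→q2)
  step 3: q2  (read 1: q2→q2)   ← first repeat (q2 seen earlier)
  step 4: q2  (read 1: q2→q2)
  step 5: q2  (read 1: q2→q2)
  step 6: q2  (read 1: q2→q2)
  step 7: q2  (read 1: q2→q2)

The earliest repeat is at step j = 3: M is in q2, which it already visited at step i = 2.
Pumping length from the standard proof: p = 6 (the number of states). The repeated state found above gives |xy| = j ≤ 6 and |y| = j − i ≥ 1.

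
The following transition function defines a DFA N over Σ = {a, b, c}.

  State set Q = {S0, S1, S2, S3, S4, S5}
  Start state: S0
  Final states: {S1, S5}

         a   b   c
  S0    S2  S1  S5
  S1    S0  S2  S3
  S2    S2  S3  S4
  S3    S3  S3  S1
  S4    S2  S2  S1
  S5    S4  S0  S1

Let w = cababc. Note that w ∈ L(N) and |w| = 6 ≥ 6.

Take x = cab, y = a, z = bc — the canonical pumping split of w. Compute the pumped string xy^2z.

cabaabc

xy^2z = cab·a·a·bc = cabaabc.
Reading y = a takes N from S2 back to S2, so after x·y·y the machine is still in S2, and z then leads to the accepting state S1. Hence cabaabc ∈ L(N).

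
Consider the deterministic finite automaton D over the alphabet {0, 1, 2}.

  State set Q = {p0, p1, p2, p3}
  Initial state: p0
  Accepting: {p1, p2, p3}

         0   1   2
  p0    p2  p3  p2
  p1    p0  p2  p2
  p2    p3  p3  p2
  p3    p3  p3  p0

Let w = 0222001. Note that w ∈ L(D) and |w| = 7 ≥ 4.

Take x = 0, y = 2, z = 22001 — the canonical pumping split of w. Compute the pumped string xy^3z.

022222001

xy^3z = 0·2·2·2·22001 = 022222001.
Reading y = 2 takes D from p2 back to p2, so after x·y·y·y the machine is still in p2, and z then leads to the accepting state p3. Hence 022222001 ∈ L(D).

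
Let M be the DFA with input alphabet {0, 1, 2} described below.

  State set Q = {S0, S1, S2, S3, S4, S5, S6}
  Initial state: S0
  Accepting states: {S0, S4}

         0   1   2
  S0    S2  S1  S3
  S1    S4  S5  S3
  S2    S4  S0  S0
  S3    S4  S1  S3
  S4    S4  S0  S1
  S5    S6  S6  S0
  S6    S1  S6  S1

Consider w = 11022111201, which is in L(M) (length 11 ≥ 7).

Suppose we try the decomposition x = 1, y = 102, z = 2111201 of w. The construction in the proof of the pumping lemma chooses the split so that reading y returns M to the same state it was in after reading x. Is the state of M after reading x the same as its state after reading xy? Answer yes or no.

Run of M on the first 4 characters of w = 1 1 0 2:
  step 0: S0  (start)
  step 1: S1  (read 1: S0→S1)
  step 2: S5  (read 1: S1→S5)
  step 3: S6  (read 0: S5→S6)
  step 4: S1  (read 2: S6→S1)

After x (step 1): S1. After xy (step 4): S1.
They match, so y = 102 drives M around a cycle from S1 back to itself; pumping y any number of times keeps M in S1 before reading z, and xyⁱz ∈ L(M) for every i ≥ 0.

yes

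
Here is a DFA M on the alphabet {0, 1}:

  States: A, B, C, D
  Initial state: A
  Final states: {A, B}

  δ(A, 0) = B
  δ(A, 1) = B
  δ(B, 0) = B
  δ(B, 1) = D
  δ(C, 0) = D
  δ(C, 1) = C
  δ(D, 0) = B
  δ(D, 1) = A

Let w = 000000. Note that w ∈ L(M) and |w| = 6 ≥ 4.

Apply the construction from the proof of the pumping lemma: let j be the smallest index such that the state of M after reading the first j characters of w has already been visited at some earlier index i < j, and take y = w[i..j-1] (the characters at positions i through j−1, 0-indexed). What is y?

Run of M on w = 0 0 0 0 0 0:
  step 0: A  (start)
  step 1: B  (read 0: A→B)
  step 2: B  (read 0: B→B)   ← first repeat (B seen earlier)
  step 3: B  (read 0: B→B)
  step 4: B  (read 0: B→B)
  step 5: B  (read 0: B→B)
  step 6: B  (read 0: B→B)

So i = 1, j = 2, giving x = w[0:1] = 0, y = w[1:2] = 0, z = w[2:6] = 0000.
Check: |xy| = 2 ≤ 4 and |y| = 1 ≥ 1. Reading y takes M from B back to B, so every xyⁱz is accepted.
With |Q| = 4, pigeonhole forces a state repeat no later than step 4; the substring read between the first and second visits to that state can be pumped.

0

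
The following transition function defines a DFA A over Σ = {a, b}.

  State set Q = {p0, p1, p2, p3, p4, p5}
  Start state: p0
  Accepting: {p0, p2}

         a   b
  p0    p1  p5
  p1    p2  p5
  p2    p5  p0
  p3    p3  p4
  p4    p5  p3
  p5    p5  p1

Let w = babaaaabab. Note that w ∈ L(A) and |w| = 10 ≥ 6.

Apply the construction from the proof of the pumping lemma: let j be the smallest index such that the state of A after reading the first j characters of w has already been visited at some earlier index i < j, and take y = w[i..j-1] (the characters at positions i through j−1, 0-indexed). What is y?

a

State sequence: p0 -b-> p5 -a-> p5 -b-> p1 -a-> p2 -a-> p5 -a-> p5 -a-> p5 -b-> p1 -a-> p2 -b-> p0
First repeat at step 2: p5 was already visited.

So i = 1, j = 2, giving x = w[0:1] = b, y = w[1:2] = a, z = w[2:10] = baaaabab.
Check: |xy| = 2 ≤ 6 and |y| = 1 ≥ 1. Reading y takes A from p5 back to p5, so every xyⁱz is accepted.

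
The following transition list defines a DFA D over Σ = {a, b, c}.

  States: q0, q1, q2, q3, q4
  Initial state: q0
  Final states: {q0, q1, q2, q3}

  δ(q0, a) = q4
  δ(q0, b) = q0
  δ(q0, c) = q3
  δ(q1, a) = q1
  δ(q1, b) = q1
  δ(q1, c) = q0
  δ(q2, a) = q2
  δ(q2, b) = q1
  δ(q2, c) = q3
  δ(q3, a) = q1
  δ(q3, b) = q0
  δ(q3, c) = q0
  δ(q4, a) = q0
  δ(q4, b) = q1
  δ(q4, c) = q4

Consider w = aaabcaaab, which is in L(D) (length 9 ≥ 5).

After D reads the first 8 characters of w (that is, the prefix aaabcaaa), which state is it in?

q4

Run of D on the first 8 characters of w = a a a b c a a a:
  step 0: q0  (start)
  step 1: q4  (read a: q0→q4)
  step 2: q0  (read a: q4→q0)
  step 3: q4  (read a: q0→q4)
  step 4: q1  (read b: q4→q1)
  step 5: q0  (read c: q1→q0)
  step 6: q4  (read a: q0→q4)
  step 7: q0  (read a: q4→q0)
  step 8: q4  (read a: q0→q4)

After reading 8 characters, D is in state q4.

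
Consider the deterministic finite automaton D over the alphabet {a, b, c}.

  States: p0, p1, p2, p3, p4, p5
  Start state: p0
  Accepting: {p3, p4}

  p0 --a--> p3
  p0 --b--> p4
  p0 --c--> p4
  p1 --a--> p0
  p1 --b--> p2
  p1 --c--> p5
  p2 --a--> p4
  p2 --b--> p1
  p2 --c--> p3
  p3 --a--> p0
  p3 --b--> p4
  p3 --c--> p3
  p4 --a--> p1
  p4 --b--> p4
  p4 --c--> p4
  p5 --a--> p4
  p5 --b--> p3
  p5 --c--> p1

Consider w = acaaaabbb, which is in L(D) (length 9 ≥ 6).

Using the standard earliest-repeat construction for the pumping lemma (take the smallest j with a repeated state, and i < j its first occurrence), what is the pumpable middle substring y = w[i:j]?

c

Run of D on w = a c a a a a b b b:
  step 0: p0  (start)
  step 1: p3  (read a: p0→p3)
  step 2: p3  (read c: p3→p3)   ← first repeat (p3 seen earlier)
  step 3: p0  (read a: p3→p0)
  step 4: p3  (read a: p0→p3)
  step 5: p0  (read a: p3→p0)
  step 6: p3  (read a: p0→p3)
  step 7: p4  (read b: p3→p4)
  step 8: p4  (read b: p4→p4)
  step 9: p4  (read b: p4→p4)

So i = 1, j = 2, giving x = w[0:1] = a, y = w[1:2] = c, z = w[2:9] = aaaabbb.
Check: |xy| = 2 ≤ 6 and |y| = 1 ≥ 1. Reading y takes D from p3 back to p3, so every xyⁱz is accepted.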